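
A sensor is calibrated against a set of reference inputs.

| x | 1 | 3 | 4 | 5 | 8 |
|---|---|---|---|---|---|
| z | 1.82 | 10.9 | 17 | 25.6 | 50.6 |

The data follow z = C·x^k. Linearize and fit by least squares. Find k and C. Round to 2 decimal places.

k = 1.61, C = 1.84

With ln zᵢ as the transformed response and ln xᵢ as the regressor:
Σln x = 6.1738, Σ(ln x)² = 10.0431, Σln z = 12.9874, Σln x·ln z = 19.9304.
Normal system: [[10.0431, 6.1738]; [6.1738, 5]]·[k, ln C]ᵀ = [19.9304, 12.9874]ᵀ.
Δ = 10.0431·5 − (6.1738)² = 12.1000; k = (19.9304·5 − 6.1738·12.9874)/12.1000 = 1.60915, ln C = (10.0431·12.9874 − 6.1738·19.9304)/12.1000 = 0.61057, so C = exp(0.61057) = 1.84147.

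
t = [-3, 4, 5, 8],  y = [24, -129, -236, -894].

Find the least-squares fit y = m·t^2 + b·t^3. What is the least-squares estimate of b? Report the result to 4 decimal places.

b = -1.5045

The normal equations are: 5058·m + 36674·b = -64964;  36674·m + 282594·b = -496132.
(Σt^2·t^2 = 5058, Σt^2·t^3 = 36674, Σt^3·t^3 = 282594, Σt^2·y = -64964, Σt^3·y = -496132.)
Eliminating b: 282594·(row 1) − 36674·(row 2) gives 84378176·m = 282594·(-64964) − 36674·(-496132) = -163291648, so m = -2551432/1318409.
Then b = ((-496132) − 36674·(-2551432/1318409))/282594 = -1983530/1318409.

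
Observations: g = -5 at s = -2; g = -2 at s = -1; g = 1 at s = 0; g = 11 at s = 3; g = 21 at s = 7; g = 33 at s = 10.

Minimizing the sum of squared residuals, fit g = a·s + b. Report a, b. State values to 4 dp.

a = 3.0900, b = 1.0784

From the data, Σs·s = 163, Σs = 17, Σ1 = 6.
Right-hand side: Σs·g = 522, Σg = 59.
Determinant 163·6 − 17² = 689.
a = (522·6 − 17·59)/689 = 2129/689; b = (163·59 − 17·522)/689 = 743/689.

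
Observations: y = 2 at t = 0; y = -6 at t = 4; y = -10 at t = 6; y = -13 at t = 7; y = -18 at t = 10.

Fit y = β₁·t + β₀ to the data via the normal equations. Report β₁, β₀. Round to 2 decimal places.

Sums needed: Σt·t = 201, Σt = 27, Σ1 = 5.
Moment sums: Σt·y = -355, Σy = -45.
AᵀA·[β₁, β₀]ᵀ = Aᵀy becomes [[201, 27]; [27, 5]]·[β₁, β₀]ᵀ = [-355, -45]ᵀ.
Δ = 201·5 − 27² = 276.
β₁ = ((-355)·5 − 27·(-45))/276 = -140/69; β₀ = (201·(-45) − 27·(-355))/276 = 45/23.

β₁ = -2.03, β₀ = 1.96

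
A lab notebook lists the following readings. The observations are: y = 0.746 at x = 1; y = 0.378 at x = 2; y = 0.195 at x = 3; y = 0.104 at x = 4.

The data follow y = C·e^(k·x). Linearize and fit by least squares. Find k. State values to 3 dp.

Linearized form: ln y = k·x + ln C. From the 4 transformed points,
Σx = 10.0000, Σ(x)² = 30.0000, Σln y = -5.1640, Σx·ln y = -16.1965.
Equations: 30.0000·k + 10.0000·ln C = -16.1965;  10.0000·k + 4·ln C = -5.1640.
Δ = 30.0000·4 − (10.0000)² = 20.0000; k = (-16.1965·4 − 10.0000·-5.1640)/20.0000 = -0.65729, ln C = (30.0000·-5.1640 − 10.0000·-16.1965)/20.0000 = 0.35222.

k = -0.657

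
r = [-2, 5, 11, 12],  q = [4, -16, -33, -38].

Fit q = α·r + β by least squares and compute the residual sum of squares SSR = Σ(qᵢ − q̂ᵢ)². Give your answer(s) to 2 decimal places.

SSR = 2.30

From the data, Σr·r = 294, Σr = 26, Σ1 = 4.
Moment sums: Σr·q = -907, Σq = -83.
Δ = 294·4 − 26² = 500.
α = ((-907)·4 − 26·(-83))/500 = -147/50; β = (294·(-83) − 26·(-907))/500 = -41/25.
Residuals: -6/25, 17/50, 49/50, -27/25; SSR = 23/10.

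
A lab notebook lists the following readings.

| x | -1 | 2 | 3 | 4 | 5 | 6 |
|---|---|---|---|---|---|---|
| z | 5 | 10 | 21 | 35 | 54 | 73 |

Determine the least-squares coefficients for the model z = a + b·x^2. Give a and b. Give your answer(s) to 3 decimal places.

a = 3.017, b = 1.977

Entries of AᵀA: Σ1 = 6, Σx^2 = 91, Σx^2·x^2 = 2275.
For Aᵀz: Σz = 198, Σx^2·z = 4772.
Determinant 6·2275 − 91² = 5369.
a = (198·2275 − 91·4772)/5369 = 178/59; b = (6·4772 − 91·198)/5369 = 10614/5369.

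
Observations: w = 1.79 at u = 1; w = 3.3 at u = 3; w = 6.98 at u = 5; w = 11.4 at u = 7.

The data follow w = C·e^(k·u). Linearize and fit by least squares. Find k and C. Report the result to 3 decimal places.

k = 0.315, C = 1.320

With ln wᵢ as the transformed response and uᵢ as the regressor:
AᵀA = [[84.0000, 16.0000]; [16.0000, 4]], rhs = [30.9145, 6.1528]ᵀ  (here Σu = 16.0000, Σ(u)² = 84.0000, Σln w = 6.1528, Σu·ln w = 30.9145).
Slope k = (n·Σu·ln w − Σu·Σln w)/(n·Σ(u)² − (Σu)²) = (4·30.9145 − 16.0000·6.1528)/80.0000 = 0.31517; ln C = (Σln w − k·Σu)/n = 0.27754, so C = exp(0.27754) = 1.31987.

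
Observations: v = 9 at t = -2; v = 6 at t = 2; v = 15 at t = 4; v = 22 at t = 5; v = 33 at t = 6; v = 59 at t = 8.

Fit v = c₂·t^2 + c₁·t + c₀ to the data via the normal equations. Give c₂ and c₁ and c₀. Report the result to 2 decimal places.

Forming MᵀM = [[6305, 917, 149]; [917, 149, 23]; [149, 23, 6]] and Mᵀv = [5814, 834, 144]ᵀ gives MᵀM·[c₂, c₁, c₀]ᵀ = Mᵀv.
Row-reducing yields c₂ = 1931/1943, c₁ = -9853/9715, c₀ = 31164/9715.

c₂ = 0.99, c₁ = -1.01, c₀ = 3.21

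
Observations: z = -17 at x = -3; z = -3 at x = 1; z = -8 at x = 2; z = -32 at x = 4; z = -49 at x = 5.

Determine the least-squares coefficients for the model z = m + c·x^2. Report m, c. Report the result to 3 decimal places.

The normal equations are: 5·m + 55·c = -109;  55·m + 979·c = -1925.
Eliminating c: 979·(row 1) − 55·(row 2) gives 1870·m = 979·(-109) − 55·(-1925) = -836, so m = -38/85.
Then c = ((-1925) − 55·(-38/85))/979 = -33/17.

m = -0.447, c = -1.941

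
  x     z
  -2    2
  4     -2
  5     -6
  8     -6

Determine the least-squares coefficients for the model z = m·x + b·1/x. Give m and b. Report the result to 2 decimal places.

The normal system AᵀA·[m, b]ᵀ = Aᵀz is [[109, 4]; [4, 589/1600]]·[m, b]ᵀ = [-90, -69/20]ᵀ.
det = 109·(589/1600) − 4² = 38601/1600.
m = ((-90)·(589/1600) − 4·(-69/20))/(38601/1600) = -10310/12867; b = (109·(-69/20) − 4·(-90))/(38601/1600) = -8560/12867.

m = -0.80, b = -0.67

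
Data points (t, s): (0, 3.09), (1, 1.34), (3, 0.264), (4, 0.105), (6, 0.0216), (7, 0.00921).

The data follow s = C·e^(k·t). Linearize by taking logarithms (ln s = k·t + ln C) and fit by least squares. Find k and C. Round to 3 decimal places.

k = -0.830, C = 3.079

With ln sᵢ as the transformed response and tᵢ as the regressor:
AᵀA = [[111.0000, 21.0000]; [21.0000, 6]], rhs = [-68.5406, -10.6873]ᵀ  (here Σt = 21.0000, Σ(t)² = 111.0000, Σln s = -10.6873, Σt·ln s = -68.5406).
Δ = 111.0000·6 − (21.0000)² = 225.0000; k = (-68.5406·6 − 21.0000·-10.6873)/225.0000 = -0.83027, ln C = (111.0000·-10.6873 − 21.0000·-68.5406)/225.0000 = 1.12472, so C = exp(1.12472) = 3.07937.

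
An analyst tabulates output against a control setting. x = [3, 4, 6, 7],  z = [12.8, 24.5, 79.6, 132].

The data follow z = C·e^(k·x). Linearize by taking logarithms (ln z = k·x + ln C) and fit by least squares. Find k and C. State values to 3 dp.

k = 0.585, C = 2.292

With ln zᵢ as the transformed response and xᵢ as the regressor:
XᵀX = [[110.0000, 20.0000]; [20.0000, 4]], rhs = [80.8847, 15.0079]ᵀ  (here Σx = 20.0000, Σ(x)² = 110.0000, Σln z = 15.0079, Σx·ln z = 80.8847).
Slope k = (n·Σx·ln z − Σx·Σln z)/(n·Σ(x)² − (Σx)²) = (4·80.8847 − 20.0000·15.0079)/40.0000 = 0.58451; ln C = (Σln z − k·Σx)/n = 0.82946, so C = exp(0.82946) = 2.29207.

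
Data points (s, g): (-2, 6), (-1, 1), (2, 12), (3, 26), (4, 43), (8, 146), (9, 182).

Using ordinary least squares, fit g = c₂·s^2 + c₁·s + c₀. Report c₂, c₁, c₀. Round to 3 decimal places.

c₂ = 2.003, c₁ = 2.049, c₀ = 1.467

With design matrix A, AᵀA = [[11027, 1331, 179]; [1331, 179, 23]; [179, 23, 7]] and Aᵀg = [25081, 3067, 416]ᵀ.
Row-reducing yields c₂ = 134683/67228, c₁ = 137747/67228, c₀ = 7045/4802.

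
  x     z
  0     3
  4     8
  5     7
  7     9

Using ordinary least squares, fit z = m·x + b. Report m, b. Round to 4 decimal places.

m = 0.8462, b = 3.3654

AᵀA·[m, b]ᵀ = Aᵀz reads: 90·m + 16·b = 130;  16·m + 4·b = 27.
Eliminating b: 4·(row 1) − 16·(row 2) gives 104·m = 4·130 − 16·27 = 88, so m = 11/13.
Then b = (27 − 16·(11/13))/4 = 175/52.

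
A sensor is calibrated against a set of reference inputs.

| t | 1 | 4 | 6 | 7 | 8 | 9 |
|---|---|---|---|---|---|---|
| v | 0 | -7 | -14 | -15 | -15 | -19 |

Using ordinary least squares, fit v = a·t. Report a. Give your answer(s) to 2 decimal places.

With design matrix X, XᵀX = [[247]] and Xᵀv = [-508]ᵀ.
a = (-508)/247 = -2.05668.

a = -2.06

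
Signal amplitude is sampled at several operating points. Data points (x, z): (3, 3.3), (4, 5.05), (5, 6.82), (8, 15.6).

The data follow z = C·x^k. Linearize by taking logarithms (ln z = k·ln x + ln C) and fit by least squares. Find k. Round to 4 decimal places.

With ln zᵢ as the transformed response and ln xᵢ as the regressor:
Over the data: Σln x = 6.1738, Σ(ln x)² = 10.0431, Σln z = 7.4804, Σln x·ln z = 12.3593.
Normal system: [[10.0431, 6.1738]; [6.1738, 4]]·[k, ln C]ᵀ = [12.3593, 7.4804]ᵀ.
Solving (det = 2.0569): k = 1.58226, ln C = -0.57202.

k = 1.5823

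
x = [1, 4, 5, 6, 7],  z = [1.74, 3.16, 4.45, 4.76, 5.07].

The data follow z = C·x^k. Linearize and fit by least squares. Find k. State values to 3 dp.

Linearized form: ln z = k·ln x + ln C. From the 5 transformed points,
Σln x = 6.7334, Σ(ln x)² = 11.5091, Σln z = 6.3809, Σln x·ln z = 9.9522.
Equations: 11.5091·k + 6.7334·ln C = 9.9522;  6.7334·k + 5·ln C = 6.3809.
Solving (det = 12.2067): k = 0.55672, ln C = 0.52647.

k = 0.557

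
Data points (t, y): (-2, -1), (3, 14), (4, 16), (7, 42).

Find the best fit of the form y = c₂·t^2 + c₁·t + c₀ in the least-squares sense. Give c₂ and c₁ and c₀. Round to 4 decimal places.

c₂ = 0.5277, c₁ = 2.0875, c₀ = 1.1966

Setting ∂/∂c₂ … = 0 gives: 2754·c₂ + 426·c₁ + 78·c₀ = 2436;  426·c₂ + 78·c₁ + 12·c₀ = 402;  78·c₂ + 12·c₁ + 4·c₀ = 71.
Solving the 3×3 system (Gaussian elimination) gives c₂ = 875/1658, c₁ = 3461/1658, c₀ = 992/829.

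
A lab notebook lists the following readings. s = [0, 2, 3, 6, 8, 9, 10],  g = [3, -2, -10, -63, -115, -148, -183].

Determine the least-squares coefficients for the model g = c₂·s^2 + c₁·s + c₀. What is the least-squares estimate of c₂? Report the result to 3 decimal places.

XᵀX·[c₂, c₁, c₀]ᵀ = Xᵀg reads: 22050·c₂ + 2492·c₁ + 294·c₀ = -40014;  2492·c₂ + 294·c₁ + 38·c₀ = -4494;  294·c₂ + 38·c₁ + 7·c₀ = -518.
(Σs^2·s^2 = 22050, Σs^2·s = 2492, Σs^2 = 294, Σs·s = 294, Σs = 38, Σ1 = 7, Σs^2·g = -40014, Σs·g = -4494, Σg = -518.)
Row-reducing yields c₂ = -165227/84329, c₁ = 1443/1721, c₀ = 45050/12047.

c₂ = -1.959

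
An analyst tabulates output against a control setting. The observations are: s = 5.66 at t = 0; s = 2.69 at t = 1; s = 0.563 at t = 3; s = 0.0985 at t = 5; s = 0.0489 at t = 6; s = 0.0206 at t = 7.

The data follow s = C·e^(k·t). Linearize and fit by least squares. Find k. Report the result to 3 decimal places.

Let Y = ln s. Fitting Y = k·t + ln C by least squares:
Σt = 22.0000, Σ(t)² = 120.0000, Σln s = -7.0697, Σt·ln s = -57.6075.
Equations: 120.0000·k + 22.0000·ln C = -57.6075;  22.0000·k + 6·ln C = -7.0697.
Slope k = (n·Σt·ln s − Σt·Σln s)/(n·Σ(t)² − (Σt)²) = (6·-57.6075 − 22.0000·-7.0697)/236.0000 = -0.80556; ln C = (Σln s − k·Σt)/n = 1.77545.

k = -0.806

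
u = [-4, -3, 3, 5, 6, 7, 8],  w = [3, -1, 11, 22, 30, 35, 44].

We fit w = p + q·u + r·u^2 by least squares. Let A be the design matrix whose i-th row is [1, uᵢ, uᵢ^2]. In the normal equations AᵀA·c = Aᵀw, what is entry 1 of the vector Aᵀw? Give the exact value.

Entry 1 ↔ basis 1, so (Aᵀw)_{1} = Σᵢ wᵢ = (1)·(3) + (1)·(-1) + (1)·(11) + (1)·(22) + (1)·(30) + (1)·(35) + (1)·(44) = 144.

144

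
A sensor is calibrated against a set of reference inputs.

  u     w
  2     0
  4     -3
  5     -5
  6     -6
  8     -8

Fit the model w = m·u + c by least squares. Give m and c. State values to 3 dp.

Entries of AᵀA: Σu·u = 145, Σu = 25, Σ1 = 5.
Moment sums: Σu·w = -137, Σw = -22.
Eliminating c: 5·(row 1) − 25·(row 2) gives 100·m = 5·(-137) − 25·(-22) = -135, so m = -27/20.
Then c = ((-22) − 25·(-27/20))/5 = 47/20.

m = -1.350, c = 2.350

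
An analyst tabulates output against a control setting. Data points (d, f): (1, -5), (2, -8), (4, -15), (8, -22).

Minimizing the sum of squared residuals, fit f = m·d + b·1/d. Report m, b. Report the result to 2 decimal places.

The normal equations are: 85·m + 4·b = -257;  4·m + (85/64)·b = -31/2.
Eliminating b: (85/64)·(row 1) − 4·(row 2) gives (6201/64)·m = (85/64)·(-257) − 4·(-31/2) = -17877/64, so m = -5959/2067.
Then b = ((-31/2) − 4·(-5959/2067))/(85/64) = -6176/2067.

m = -2.88, b = -2.99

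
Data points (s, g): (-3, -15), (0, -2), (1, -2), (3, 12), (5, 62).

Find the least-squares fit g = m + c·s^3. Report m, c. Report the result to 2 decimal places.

The normal system AᵀA·[m, c]ᵀ = Aᵀg is [[5, 126]; [126, 17084]]·[m, c]ᵀ = [55, 8477]ᵀ.
Δ = 5·17084 − 126² = 69544.
m = (55·17084 − 126·8477)/69544 = -64241/34772; c = (5·8477 − 126·55)/69544 = 35455/69544.

m = -1.85, c = 0.51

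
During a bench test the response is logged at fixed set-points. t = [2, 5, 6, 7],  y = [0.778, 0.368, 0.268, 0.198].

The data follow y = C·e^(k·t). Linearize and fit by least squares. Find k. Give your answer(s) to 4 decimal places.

k = -0.2716

Taking logs, ln y = k·t + ln C, so regress ln y on t.
XᵀX = [[114.0000, 20.0000]; [20.0000, 4]], rhs = [-24.7374, -4.1870]ᵀ  (here Σt = 20.0000, Σ(t)² = 114.0000, Σln y = -4.1870, Σt·ln y = -24.7374).
Slope k = (n·Σt·ln y − Σt·Σln y)/(n·Σ(t)² − (Σt)²) = (4·-24.7374 − 20.0000·-4.1870)/56.0000 = -0.27162; ln C = (Σln y − k·Σt)/n = 0.31135.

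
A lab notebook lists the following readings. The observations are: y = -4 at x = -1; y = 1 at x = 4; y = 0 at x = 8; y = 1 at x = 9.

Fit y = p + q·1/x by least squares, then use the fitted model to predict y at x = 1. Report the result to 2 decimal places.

ŷ = 4.02

Entries of AᵀA: Σ1 = 4, Σ1/x = -37/72, Σ1/x·1/x = 5653/5184.
Right-hand side: Σy = -2, Σ1/x·y = 157/36.
det = 4·(5653/5184) − (-37/72)² = 7081/1728.
p = ((-2)·(5653/5184) − (-37/72)·(157/36))/(7081/1728) = 104/7081; q = (4·(157/36) − (-37/72)·(-2))/(7081/1728) = 28368/7081.
At x = 1: ŷ = (104/7081)·(1) + (28368/7081)·(1) = 28472/7081.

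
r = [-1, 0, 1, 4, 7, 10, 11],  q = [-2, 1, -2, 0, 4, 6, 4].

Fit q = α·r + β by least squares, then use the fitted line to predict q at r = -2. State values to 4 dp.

Forming XᵀX = [[288, 32]; [32, 7]] and Xᵀq = [132, 11]ᵀ gives XᵀX·[α, β]ᵀ = Xᵀq.
Eliminating β: 7·(row 1) − 32·(row 2) gives 992·α = 7·132 − 32·11 = 572, so α = 143/248.
Then β = (11 − 32·(143/248))/7 = -33/31.
At r = -2: q̂ = (143/248)·(-2) + (-33/31)·(1) = -275/124.

q̂ = -2.2177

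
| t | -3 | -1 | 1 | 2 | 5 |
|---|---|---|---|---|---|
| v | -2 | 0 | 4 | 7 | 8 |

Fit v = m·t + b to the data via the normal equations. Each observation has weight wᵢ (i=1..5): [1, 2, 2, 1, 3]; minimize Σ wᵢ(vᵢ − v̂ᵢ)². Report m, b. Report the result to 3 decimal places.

m = 1.288, b = 2.108

MᵀWM·[m, b]ᵀ = MᵀWv reads: 92·m + 14·b = 148;  14·m + 9·b = 37.
det = 92·9 − 14² = 632.
m = (148·9 − 14·37)/632 = 407/316; b = (92·37 − 14·148)/632 = 333/158.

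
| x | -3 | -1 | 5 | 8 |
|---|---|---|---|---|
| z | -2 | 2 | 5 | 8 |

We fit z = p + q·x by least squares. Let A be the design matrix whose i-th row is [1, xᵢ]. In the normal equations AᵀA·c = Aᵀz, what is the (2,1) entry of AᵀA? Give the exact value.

Row 2 ↔ basis x, column 1 ↔ basis 1, so (AᵀA)_{2,1} = Σᵢ x = (-3)·(1) + (-1)·(1) + (5)·(1) + (8)·(1) = 9.

9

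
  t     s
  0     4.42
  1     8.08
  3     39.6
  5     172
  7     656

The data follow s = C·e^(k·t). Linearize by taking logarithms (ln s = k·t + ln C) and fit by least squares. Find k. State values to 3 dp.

k = 0.726

With ln sᵢ as the transformed response and tᵢ as the regressor:
Sums: Σt = 16.0000, Σ(t)² = 84.0000, Σln s = 18.8880, Σt·ln s = 84.2665.
Normal system: [[84.0000, 16.0000]; [16.0000, 5]]·[k, ln C]ᵀ = [84.2665, 18.8880]ᵀ.
Δ = 84.0000·5 − (16.0000)² = 164.0000; k = (84.2665·5 − 16.0000·18.8880)/164.0000 = 0.72637, ln C = (84.0000·18.8880 − 16.0000·84.2665)/164.0000 = 1.45323.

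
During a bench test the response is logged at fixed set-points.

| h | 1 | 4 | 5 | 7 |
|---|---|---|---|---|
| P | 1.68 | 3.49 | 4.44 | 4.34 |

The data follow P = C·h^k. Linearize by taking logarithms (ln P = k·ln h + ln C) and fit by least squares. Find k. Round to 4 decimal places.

Let Y = ln P. Fitting Y = k·ln h + ln C by least squares:
Σln h = 4.9416, Σ(ln h)² = 8.2987, Σln P = 4.7272, Σln h·ln P = 6.9882.
Equations: 8.2987·k + 4.9416·ln C = 6.9882;  4.9416·k + 4·ln C = 4.7272.
Solving (det = 8.7748): k = 0.52338, ln C = 0.53522.

k = 0.5234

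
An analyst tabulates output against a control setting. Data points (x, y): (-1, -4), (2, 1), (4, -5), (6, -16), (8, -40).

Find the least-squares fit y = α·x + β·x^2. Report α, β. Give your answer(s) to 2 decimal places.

Entries of MᵀM: Σx·x = 121, Σx·x^2 = 799, Σx^2·x^2 = 5665.
For Mᵀy: Σx·y = -430, Σx^2·y = -3216.
Normal equations: [[121, 799]; [799, 5665]]·[α, β]ᵀ = [-430, -3216]ᵀ.
Δ = 121·5665 − 799² = 47064.
α = ((-430)·5665 − 799·(-3216))/47064 = 66817/23532; β = (121·(-3216) − 799·(-430))/47064 = -22783/23532.

α = 2.84, β = -0.97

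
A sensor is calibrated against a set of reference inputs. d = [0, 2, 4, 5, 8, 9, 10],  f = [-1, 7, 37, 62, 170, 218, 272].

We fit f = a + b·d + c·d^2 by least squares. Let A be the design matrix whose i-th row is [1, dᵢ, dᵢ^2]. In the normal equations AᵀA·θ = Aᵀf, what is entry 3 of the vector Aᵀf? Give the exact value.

57908

Entry 3 ↔ basis d^2, so (Aᵀf)_{3} = Σᵢ (d^2)·fᵢ = (0)·(-1) + (4)·(7) + (16)·(37) + (25)·(62) + (64)·(170) + (81)·(218) + (100)·(272) = 57908.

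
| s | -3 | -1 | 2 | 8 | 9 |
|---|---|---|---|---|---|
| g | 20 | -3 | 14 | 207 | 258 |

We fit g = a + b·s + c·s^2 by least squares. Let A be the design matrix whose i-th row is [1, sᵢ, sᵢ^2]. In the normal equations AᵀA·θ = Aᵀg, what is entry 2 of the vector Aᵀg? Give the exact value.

3949

Entry 2 ↔ basis s, so (Aᵀg)_{2} = Σᵢ (s)·gᵢ = (-3)·(20) + (-1)·(-3) + (2)·(14) + (8)·(207) + (9)·(258) = 3949.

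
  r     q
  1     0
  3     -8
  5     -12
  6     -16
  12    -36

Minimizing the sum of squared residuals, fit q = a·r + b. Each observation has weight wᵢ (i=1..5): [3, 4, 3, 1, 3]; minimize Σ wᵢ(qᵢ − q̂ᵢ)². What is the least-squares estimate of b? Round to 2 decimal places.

b = 2.82

Setting ∂/∂a … = 0 gives: 582·a + 72·b = -1668;  72·a + 14·b = -192.
Eliminating b: 14·(row 1) − 72·(row 2) gives 2964·a = 14·(-1668) − 72·(-192) = -9528, so a = -794/247.
Then b = ((-192) − 72·(-794/247))/14 = 696/247.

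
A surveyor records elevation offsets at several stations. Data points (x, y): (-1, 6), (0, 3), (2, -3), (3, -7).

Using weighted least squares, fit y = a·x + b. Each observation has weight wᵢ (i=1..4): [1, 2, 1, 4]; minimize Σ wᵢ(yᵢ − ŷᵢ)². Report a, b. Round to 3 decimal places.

a = -3.277, b = 2.950

The normal system AᵀWA·[a, b]ᵀ = AᵀWy is [[41, 13]; [13, 8]]·[a, b]ᵀ = [-96, -19]ᵀ.
Eliminating b: 8·(row 1) − 13·(row 2) gives 159·a = 8·(-96) − 13·(-19) = -521, so a = -521/159.
Then b = ((-19) − 13·(-521/159))/8 = 469/159.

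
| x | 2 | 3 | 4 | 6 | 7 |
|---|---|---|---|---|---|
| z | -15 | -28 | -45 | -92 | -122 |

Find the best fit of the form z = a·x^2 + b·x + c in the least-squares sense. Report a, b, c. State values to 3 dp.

a = -2.131, b = -2.200, c = -2.123

Compute the Gram sums: Σx^2·x^2 = 4050, Σx^2·x = 658, Σx^2 = 114, Σx·x = 114, Σx = 22, Σ1 = 5.
Moment sums: Σx^2·z = -10322, Σx·z = -1700, Σz = -302.
Normal equations: [[4050, 658, 114]; [658, 114, 22]; [114, 22, 5]]·[a, b, c]ᵀ = [-10322, -1700, -302]ᵀ.
Inverting the 3×3 Gram matrix, [a, b, c]ᵀ = [-1313/616, -1355/616, -327/154]ᵀ.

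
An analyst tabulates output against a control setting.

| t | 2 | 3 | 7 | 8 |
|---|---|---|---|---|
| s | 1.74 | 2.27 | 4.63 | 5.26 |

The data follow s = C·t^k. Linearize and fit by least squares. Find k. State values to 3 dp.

Taking logs, ln s = k·ln t + ln C, so regress ln s on ln t.
XᵀX = [[9.7980, 5.8171]; [5.8171, 4]], rhs = [7.7189, 4.5664]ᵀ  (here Σln t = 5.8171, Σ(ln t)² = 9.7980, Σln s = 4.5664, Σln t·ln s = 7.7189).
Solving (det = 5.3534): k = 0.80559, ln C = -0.02996.

k = 0.806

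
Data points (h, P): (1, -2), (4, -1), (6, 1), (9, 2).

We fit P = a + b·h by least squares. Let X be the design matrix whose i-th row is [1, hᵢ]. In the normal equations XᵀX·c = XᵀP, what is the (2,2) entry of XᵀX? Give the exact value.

134

Row 2 ↔ basis h, column 2 ↔ basis h, so (XᵀX)_{2,2} = Σᵢ (h)·(h) = (1)·(1) + (4)·(4) + (6)·(6) + (9)·(9) = 134.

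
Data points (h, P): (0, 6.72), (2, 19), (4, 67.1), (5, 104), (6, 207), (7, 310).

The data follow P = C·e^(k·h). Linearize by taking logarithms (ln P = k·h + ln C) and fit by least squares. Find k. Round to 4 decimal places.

Taking logs, ln P = k·h + ln C, so regress ln P on h.
Σh = 24.0000, Σ(h)² = 130.0000, Σln P = 24.7694, Σh·ln P = 118.0879.
Equations: 130.0000·k + 24.0000·ln C = 118.0879;  24.0000·k + 6·ln C = 24.7694.
Δ = 130.0000·6 − (24.0000)² = 204.0000; k = (118.0879·6 − 24.0000·24.7694)/204.0000 = 0.55913, ln C = (130.0000·24.7694 − 24.0000·118.0879)/204.0000 = 1.89172.

k = 0.5591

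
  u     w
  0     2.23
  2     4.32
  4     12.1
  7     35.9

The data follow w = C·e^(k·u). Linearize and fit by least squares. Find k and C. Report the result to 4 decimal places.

k = 0.4061, C = 2.1492

Let Y = ln w. Fitting Y = k·u + ln C by least squares:
AᵀA = [[69.0000, 13.0000]; [13.0000, 4]], rhs = [37.9645, 8.3392]ᵀ  (here Σu = 13.0000, Σ(u)² = 69.0000, Σln w = 8.3392, Σu·ln w = 37.9645).
Δ = 69.0000·4 − (13.0000)² = 107.0000; k = (37.9645·4 − 13.0000·8.3392)/107.0000 = 0.40606, ln C = (69.0000·8.3392 − 13.0000·37.9645)/107.0000 = 0.76511, so C = exp(0.76511) = 2.14922.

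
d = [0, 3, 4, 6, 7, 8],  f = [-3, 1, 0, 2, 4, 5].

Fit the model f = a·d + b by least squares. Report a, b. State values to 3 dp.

With design matrix X, XᵀX = [[174, 28]; [28, 6]] and Xᵀf = [83, 9]ᵀ.
Determinant 174·6 − 28² = 260.
a = (83·6 − 28·9)/260 = 123/130; b = (174·9 − 28·83)/260 = -379/130.

a = 0.946, b = -2.915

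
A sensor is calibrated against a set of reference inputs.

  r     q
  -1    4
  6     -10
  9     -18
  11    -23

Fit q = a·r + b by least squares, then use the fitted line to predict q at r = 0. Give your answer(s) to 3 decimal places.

MᵀM·[a, b]ᵀ = Mᵀq reads: 239·a + 25·b = -479;  25·a + 4·b = -47.
Determinant 239·4 − 25² = 331.
a = ((-479)·4 − 25·(-47))/331 = -741/331; b = (239·(-47) − 25·(-479))/331 = 742/331.
At r = 0: q̂ = (-741/331)·(0) + (742/331)·(1) = 742/331.

q̂ = 2.242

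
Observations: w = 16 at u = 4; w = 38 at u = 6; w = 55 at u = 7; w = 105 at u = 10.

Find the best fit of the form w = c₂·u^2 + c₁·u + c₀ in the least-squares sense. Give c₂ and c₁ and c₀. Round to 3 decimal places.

c₂ = 0.750, c₁ = 4.417, c₀ = -14.000

Setting ∂/∂c₂ … = 0 gives: 13953·c₂ + 1623·c₁ + 201·c₀ = 14819;  1623·c₂ + 201·c₁ + 27·c₀ = 1727;  201·c₂ + 27·c₁ + 4·c₀ = 214.
Row-reducing yields c₂ = 3/4, c₁ = 53/12, c₀ = -14.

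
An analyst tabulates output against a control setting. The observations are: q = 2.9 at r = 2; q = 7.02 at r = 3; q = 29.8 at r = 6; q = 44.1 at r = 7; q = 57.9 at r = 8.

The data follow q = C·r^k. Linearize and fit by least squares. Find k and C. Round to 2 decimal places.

k = 2.15, C = 0.65

Taking logs, ln q = k·ln r + ln C, so regress ln q on ln r.
Σln r = 7.6089, Σ(ln r)² = 13.0084, Σln q = 14.2532, Σln r·ln q = 24.7691.
Equations: 13.0084·k + 7.6089·ln C = 24.7691;  7.6089·k + 5·ln C = 14.2532.
Slope k = (n·Σln r·ln q − Σln r·Σln q)/(n·Σ(ln r)² − (Σln r)²) = (5·24.7691 − 7.6089·14.2532)/7.1473 = 2.15393; ln C = (Σln q − k·Σln r)/n = -0.42716, so C = exp(-0.42716) = 0.65236.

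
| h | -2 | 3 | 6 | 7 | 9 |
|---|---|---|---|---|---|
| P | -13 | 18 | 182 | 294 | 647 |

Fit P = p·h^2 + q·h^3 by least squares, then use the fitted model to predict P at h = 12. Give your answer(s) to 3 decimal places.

From the data, Σh^2·h^2 = 10355, Σh^2·h^3 = 83843, Σh^3·h^3 = 696539.
Right-hand side: Σh^2·P = 73475, Σh^3·P = 612407.
XᵀX·[p, q]ᵀ = XᵀP becomes [[10355, 83843]; [83843, 696539]]·[p, q]ᵀ = [73475, 612407]ᵀ.
Δ = 10355·696539 − 83843² = 183012696.
p = (73475·696539 − 83843·612407)/183012696 = -1554047/1694562; q = (10355·612407 − 83843·73475)/183012696 = 1676945/1694562.
At h = 12: P̂ = (-1554047/1694562)·(144) + (1676945/1694562)·(1728) = 445663032/282427.

P̂ = 1577.976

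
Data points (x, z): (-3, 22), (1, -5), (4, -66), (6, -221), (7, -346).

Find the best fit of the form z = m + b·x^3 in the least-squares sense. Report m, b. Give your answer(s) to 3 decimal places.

m = -3.998, b = -0.998

Sums needed: Σ1 = 5, Σx^3 = 597, Σx^3·x^3 = 169131.
And Σz = -616, Σx^3·z = -171237.
Normal equations: [[5, 597]; [597, 169131]]·[m, b]ᵀ = [-616, -171237]ᵀ.
det = 5·169131 − 597² = 489246.
m = ((-616)·169131 − 597·(-171237))/489246 = -652069/163082; b = (5·(-171237) − 597·(-616))/489246 = -162811/163082.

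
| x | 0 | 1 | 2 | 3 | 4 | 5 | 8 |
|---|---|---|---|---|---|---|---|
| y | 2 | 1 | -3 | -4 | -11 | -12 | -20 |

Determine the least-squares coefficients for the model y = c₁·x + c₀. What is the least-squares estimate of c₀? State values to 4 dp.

c₀ = 2.8618

Forming MᵀM = [[119, 23]; [23, 7]] and Mᵀy = [-281, -47]ᵀ gives MᵀM·[c₁, c₀]ᵀ = Mᵀy.
Determinant 119·7 − 23² = 304.
c₁ = ((-281)·7 − 23·(-47))/304 = -443/152; c₀ = (119·(-47) − 23·(-281))/304 = 435/152.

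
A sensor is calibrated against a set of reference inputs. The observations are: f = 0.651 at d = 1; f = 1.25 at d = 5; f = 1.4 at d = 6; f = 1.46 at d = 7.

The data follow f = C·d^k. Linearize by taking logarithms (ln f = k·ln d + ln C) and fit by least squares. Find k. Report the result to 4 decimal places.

k = 0.4174

Taking logs, ln f = k·ln d + ln C, so regress ln f on ln d.
Over the data: Σln d = 5.3471, Σ(ln d)² = 9.5873, Σln f = 0.5088, Σln d·ln f = 1.6984.
Normal system: [[9.5873, 5.3471]; [5.3471, 4]]·[k, ln C]ᵀ = [1.6984, 0.5088]ᵀ.
Slope k = (n·Σln d·ln f − Σln d·Σln f)/(n·Σ(ln d)² − (Σln d)²) = (4·1.6984 − 5.3471·0.5088)/9.7575 = 0.41743; ln C = (Σln f − k·Σln d)/n = -0.43080.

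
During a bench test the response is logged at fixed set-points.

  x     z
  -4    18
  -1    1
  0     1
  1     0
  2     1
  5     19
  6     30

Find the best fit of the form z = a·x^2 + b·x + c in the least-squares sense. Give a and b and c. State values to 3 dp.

Sums needed: Σx^2·x^2 = 2195, Σx^2·x = 285, Σx^2 = 83, Σx·x = 83, Σx = 9, Σ1 = 7.
And Σx^2·z = 1848, Σx·z = 204, Σz = 70.
Inverting the 3×3 Gram matrix, [a, b, c]ᵀ = [45841/47866, -2925/3682, -7997/23933]ᵀ.

a = 0.958, b = -0.794, c = -0.334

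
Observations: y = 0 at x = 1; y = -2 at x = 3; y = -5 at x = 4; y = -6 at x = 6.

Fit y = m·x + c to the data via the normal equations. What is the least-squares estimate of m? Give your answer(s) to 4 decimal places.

m = -1.2692

Forming AᵀA = [[62, 14]; [14, 4]] and Aᵀy = [-62, -13]ᵀ gives AᵀA·[m, c]ᵀ = Aᵀy.
Determinant 62·4 − 14² = 52.
m = ((-62)·4 − 14·(-13))/52 = -33/26; c = (62·(-13) − 14·(-62))/52 = 31/26.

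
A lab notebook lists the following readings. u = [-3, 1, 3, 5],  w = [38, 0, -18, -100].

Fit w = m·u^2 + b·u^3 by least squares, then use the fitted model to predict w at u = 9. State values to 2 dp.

ŵ = -657.07

The normal system MᵀM·[m, b]ᵀ = Mᵀw is [[788, 3126]; [3126, 17084]]·[m, b]ᵀ = [-2320, -14012]ᵀ.
Eliminating b: 17084·(row 1) − 3126·(row 2) gives 3690316·m = 17084·(-2320) − 3126·(-14012) = 4166632, so m = 1041658/922579.
Then b = ((-14012) − 3126·(1041658/922579))/17084 = -947284/922579.
At u = 9: ŵ = (1041658/922579)·(81) + (-947284/922579)·(729) = -606195738/922579.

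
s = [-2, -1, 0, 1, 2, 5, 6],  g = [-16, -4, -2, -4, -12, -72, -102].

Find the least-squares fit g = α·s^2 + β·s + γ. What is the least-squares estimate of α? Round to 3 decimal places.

α = -2.931

Setting ∂/∂α … = 0 gives: 1955·α + 341·β + 71·γ = -5592;  341·α + 71·β + 11·γ = -964;  71·α + 11·β + 7·γ = -212.
Inverting the 3×3 Gram matrix, [α, β, γ]ᵀ = [-70232/23961, 18566/23961, -14166/7987]ᵀ.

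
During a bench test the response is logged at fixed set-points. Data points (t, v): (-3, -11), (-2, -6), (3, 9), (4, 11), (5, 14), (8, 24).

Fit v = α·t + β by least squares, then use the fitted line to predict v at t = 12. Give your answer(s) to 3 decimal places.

XᵀX·[α, β]ᵀ = Xᵀv reads: 127·α + 15·β = 378;  15·α + 6·β = 41.
Δ = 127·6 − 15² = 537.
α = (378·6 − 15·41)/537 = 551/179; β = (127·41 − 15·378)/537 = -463/537.
At t = 12: v̂ = (551/179)·(12) + (-463/537)·(1) = 19373/537.

v̂ = 36.076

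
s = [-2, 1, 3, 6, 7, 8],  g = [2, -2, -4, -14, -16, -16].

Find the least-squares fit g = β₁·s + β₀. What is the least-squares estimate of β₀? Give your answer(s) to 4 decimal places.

β₀ = -0.6325

Entries of XᵀX: Σs·s = 163, Σs = 23, Σ1 = 6.
For Xᵀg: Σs·g = -342, Σg = -50.
Normal equations: [[163, 23]; [23, 6]]·[β₁, β₀]ᵀ = [-342, -50]ᵀ.
Δ = 163·6 − 23² = 449.
β₁ = ((-342)·6 − 23·(-50))/449 = -902/449; β₀ = (163·(-50) − 23·(-342))/449 = -284/449.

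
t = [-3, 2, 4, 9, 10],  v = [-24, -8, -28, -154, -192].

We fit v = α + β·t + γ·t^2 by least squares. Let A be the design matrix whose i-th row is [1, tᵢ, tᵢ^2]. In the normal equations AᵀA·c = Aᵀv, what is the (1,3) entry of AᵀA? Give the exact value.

Row 1 ↔ basis 1, column 3 ↔ basis t^2, so (AᵀA)_{1,3} = Σᵢ t^2 = (1)·(9) + (1)·(4) + (1)·(16) + (1)·(81) + (1)·(100) = 210.

210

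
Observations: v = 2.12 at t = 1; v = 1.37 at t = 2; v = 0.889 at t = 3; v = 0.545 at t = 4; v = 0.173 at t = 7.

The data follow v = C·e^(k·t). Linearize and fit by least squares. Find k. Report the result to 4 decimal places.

k = -0.4187

With ln vᵢ as the transformed response and tᵢ as the regressor:
AᵀA = [[79.0000, 17.0000]; [17.0000, 5]], rhs = [-13.6811, -1.4129]ᵀ  (here Σt = 17.0000, Σ(t)² = 79.0000, Σln v = -1.4129, Σt·ln v = -13.6811).
Δ = 79.0000·5 − (17.0000)² = 106.0000; k = (-13.6811·5 − 17.0000·-1.4129)/106.0000 = -0.41874, ln C = (79.0000·-1.4129 − 17.0000·-13.6811)/106.0000 = 1.14115.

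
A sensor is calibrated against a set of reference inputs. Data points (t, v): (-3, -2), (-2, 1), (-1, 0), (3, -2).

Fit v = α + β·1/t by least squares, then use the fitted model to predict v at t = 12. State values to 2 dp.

v̂ = -1.57

Entries of XᵀX: Σ1 = 4, Σ1/t = -3/2, Σ1/t·1/t = 53/36.
Moment sums: Σv = -3, Σ1/t·v = -1/2.
det = 4·(53/36) − (-3/2)² = 131/36.
α = ((-3)·(53/36) − (-3/2)·(-1/2))/(131/36) = -186/131; β = (4·(-1/2) − (-3/2)·(-3))/(131/36) = -234/131.
At t = 12: v̂ = (-186/131)·(1) + (-234/131)·(1/12) = -411/262.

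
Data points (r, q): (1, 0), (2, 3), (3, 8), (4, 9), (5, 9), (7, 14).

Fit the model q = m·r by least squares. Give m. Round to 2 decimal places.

m = 2.01

The normal equations are: 104·m = 209.
(Σr·r = 104, Σr·q = 209.)
Hence m = 209 / 104 ≈ 2.00962.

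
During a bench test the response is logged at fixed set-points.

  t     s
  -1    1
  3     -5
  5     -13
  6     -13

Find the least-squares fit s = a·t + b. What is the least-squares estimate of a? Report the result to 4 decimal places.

Normal-equation sums: Σt·t = 71, Σt = 13, Σ1 = 4.
Right-hand side: Σt·s = -159, Σs = -30.
Normal equations: [[71, 13]; [13, 4]]·[a, b]ᵀ = [-159, -30]ᵀ.
Eliminating b: 4·(row 1) − 13·(row 2) gives 115·a = 4·(-159) − 13·(-30) = -246, so a = -246/115.
Then b = ((-30) − 13·(-246/115))/4 = -63/115.

a = -2.1391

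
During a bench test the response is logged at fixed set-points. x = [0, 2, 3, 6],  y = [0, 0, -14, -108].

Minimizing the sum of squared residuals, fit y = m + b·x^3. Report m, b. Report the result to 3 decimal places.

From the data, Σ1 = 4, Σx^3 = 251, Σx^3·x^3 = 47449.
Right-hand side: Σy = -122, Σx^3·y = -23706.
Normal equations: [[4, 251]; [251, 47449]]·[m, b]ᵀ = [-122, -23706]ᵀ.
Δ = 4·47449 − 251² = 126795.
m = ((-122)·47449 − 251·(-23706))/126795 = 161428/126795; b = (4·(-23706) − 251·(-122))/126795 = -64202/126795.

m = 1.273, b = -0.506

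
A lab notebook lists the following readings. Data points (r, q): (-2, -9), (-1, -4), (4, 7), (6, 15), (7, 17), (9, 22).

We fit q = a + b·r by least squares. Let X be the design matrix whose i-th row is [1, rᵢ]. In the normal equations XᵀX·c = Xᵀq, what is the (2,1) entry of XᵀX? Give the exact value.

23

Row 2 ↔ basis r, column 1 ↔ basis 1, so (XᵀX)_{2,1} = Σᵢ r = (-2)·(1) + (-1)·(1) + (4)·(1) + (6)·(1) + (7)·(1) + (9)·(1) = 23.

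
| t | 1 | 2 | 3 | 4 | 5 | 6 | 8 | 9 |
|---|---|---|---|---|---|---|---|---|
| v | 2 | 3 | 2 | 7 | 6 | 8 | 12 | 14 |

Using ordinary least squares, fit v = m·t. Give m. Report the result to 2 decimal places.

Compute the Gram sums: Σt·t = 236.
For Mᵀv: Σt·v = 342.
Normal equations: [[236]]·[m]ᵀ = [342]ᵀ.
Hence m = 342 / 236 ≈ 1.44915.

m = 1.45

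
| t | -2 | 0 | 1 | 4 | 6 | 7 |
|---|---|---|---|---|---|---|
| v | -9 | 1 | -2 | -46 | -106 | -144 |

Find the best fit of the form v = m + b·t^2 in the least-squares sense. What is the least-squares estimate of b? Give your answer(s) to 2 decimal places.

The normal equations are: 6·m + 106·b = -306;  106·m + 3970·b = -11646.
Eliminating b: 3970·(row 1) − 106·(row 2) gives 12584·m = 3970·(-306) − 106·(-11646) = 19656, so m = 189/121.
Then b = ((-11646) − 106·(189/121))/3970 = -360/121.

b = -2.98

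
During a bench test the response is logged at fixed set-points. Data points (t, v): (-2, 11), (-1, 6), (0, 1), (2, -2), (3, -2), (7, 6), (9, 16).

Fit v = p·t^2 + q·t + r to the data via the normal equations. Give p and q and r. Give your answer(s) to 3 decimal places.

p = 0.521, q = -3.130, r = 2.176

Normal-equation sums: Σt^2·t^2 = 9076, Σt^2·t = 1098, Σt^2 = 148, Σt·t = 148, Σt = 18, Σ1 = 7.
And Σt^2·v = 1614, Σt·v = 148, Σv = 36.
So MᵀM·[p, q, r]ᵀ = Mᵀv: [[9076, 1098, 148]; [1098, 148, 18]; [148, 18, 7]]·[p, q, r]ᵀ = [1614, 148, 36]ᵀ.
Row-reducing yields p = 27406/52603, q = -164639/52603, r = 114446/52603.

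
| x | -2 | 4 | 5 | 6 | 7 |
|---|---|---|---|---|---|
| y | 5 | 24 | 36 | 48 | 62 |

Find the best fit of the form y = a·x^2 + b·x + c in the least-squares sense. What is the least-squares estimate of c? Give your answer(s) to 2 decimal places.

c = 3.33

Normal-equation sums: Σx^2·x^2 = 4594, Σx^2·x = 740, Σx^2 = 130, Σx·x = 130, Σx = 20, Σ1 = 5.
For Aᵀy: Σx^2·y = 6070, Σx·y = 988, Σy = 175.
So AᵀA·[a, b, c]ᵀ = Aᵀy: [[4594, 740, 130]; [740, 130, 20]; [130, 20, 5]]·[a, b, c]ᵀ = [6070, 988, 175]ᵀ.
Row-reducing yields a = 632/615, b = 3808/3075, c = 3411/1025.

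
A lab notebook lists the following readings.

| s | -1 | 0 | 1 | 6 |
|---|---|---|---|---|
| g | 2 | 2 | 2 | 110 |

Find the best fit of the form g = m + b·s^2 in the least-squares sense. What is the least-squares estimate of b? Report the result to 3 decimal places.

Compute the Gram sums: Σ1 = 4, Σs^2 = 38, Σs^2·s^2 = 1298.
Moment sums: Σg = 116, Σs^2·g = 3964.
Determinant 4·1298 − 38² = 3748.
m = (116·1298 − 38·3964)/3748 = -16/937; b = (4·3964 − 38·116)/3748 = 2862/937.

b = 3.054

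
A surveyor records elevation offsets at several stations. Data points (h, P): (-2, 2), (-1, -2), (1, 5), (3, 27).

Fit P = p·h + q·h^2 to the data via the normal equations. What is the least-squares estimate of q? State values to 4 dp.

Normal-equation sums: Σh·h = 15, Σh·h^2 = 19, Σh^2·h^2 = 99.
For AᵀP: Σh·P = 84, Σh^2·P = 254.
det = 15·99 − 19² = 1124.
p = (84·99 − 19·254)/1124 = 1745/562; q = (15·254 − 19·84)/1124 = 1107/562.

q = 1.9698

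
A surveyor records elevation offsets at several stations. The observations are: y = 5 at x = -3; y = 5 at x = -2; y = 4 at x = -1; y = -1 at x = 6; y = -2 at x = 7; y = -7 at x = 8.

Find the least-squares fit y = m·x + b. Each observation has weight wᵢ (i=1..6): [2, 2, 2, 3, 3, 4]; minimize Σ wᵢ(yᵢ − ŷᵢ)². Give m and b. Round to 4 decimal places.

The normal equations are: 539·m + 59·b = -342;  59·m + 16·b = -9.
(Σwᵢ·x·x = 539, Σwᵢ·x = 59, Σwᵢ·1 = 16, Σwᵢ·x·y = -342, Σwᵢ·y = -9.)
Eliminating b: 16·(row 1) − 59·(row 2) gives 5143·m = 16·(-342) − 59·(-9) = -4941, so m = -4941/5143.
Then b = ((-9) − 59·(-4941/5143))/16 = 15327/5143.

m = -0.9607, b = 2.9802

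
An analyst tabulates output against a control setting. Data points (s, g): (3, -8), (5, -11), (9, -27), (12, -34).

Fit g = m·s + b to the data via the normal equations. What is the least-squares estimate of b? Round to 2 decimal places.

b = 2.31

With design matrix M, MᵀM = [[259, 29]; [29, 4]] and Mᵀg = [-730, -80]ᵀ.
Determinant 259·4 − 29² = 195.
m = ((-730)·4 − 29·(-80))/195 = -40/13; b = (259·(-80) − 29·(-730))/195 = 30/13.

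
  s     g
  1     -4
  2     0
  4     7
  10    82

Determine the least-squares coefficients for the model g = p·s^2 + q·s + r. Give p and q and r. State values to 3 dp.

p = 0.976, q = -1.288, r = -2.810

Setting ∂/∂p … = 0 gives: 10273·p + 1073·q + 121·r = 8308;  1073·p + 121·q + 17·r = 844;  121·p + 17·q + 4·r = 85.
(Σs^2·s^2 = 10273, Σs^2·s = 1073, Σs^2 = 121, Σs·s = 121, Σs = 17, Σ1 = 4, Σs^2·g = 8308, Σs·g = 844, Σg = 85.)
Solving the 3×3 system (Gaussian elimination) gives p = 331/339, q = -728/565, r = -4763/1695.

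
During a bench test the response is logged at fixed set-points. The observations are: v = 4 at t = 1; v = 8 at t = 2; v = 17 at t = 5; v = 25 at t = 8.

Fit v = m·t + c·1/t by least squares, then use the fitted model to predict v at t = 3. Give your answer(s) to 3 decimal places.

v̂ = 10.014

Setting ∂/∂m … = 0 gives: 94·m + 4·c = 305;  4·m + (2089/1600)·c = 581/40.
(Σt·t = 94, Σt·1/t = 4, Σ1/t·1/t = 2089/1600, Σt·v = 305, Σ1/t·v = 581/40.)
Determinant 94·(2089/1600) − 4² = 85383/800.
m = (305·(2089/1600) − 4·(581/40))/(85383/800) = 60465/18974; c = (94·(581/40) − 4·305)/(85383/800) = 12920/9487.
At t = 3: v̂ = (60465/18974)·(3) + (12920/9487)·(1/3) = 570025/56922.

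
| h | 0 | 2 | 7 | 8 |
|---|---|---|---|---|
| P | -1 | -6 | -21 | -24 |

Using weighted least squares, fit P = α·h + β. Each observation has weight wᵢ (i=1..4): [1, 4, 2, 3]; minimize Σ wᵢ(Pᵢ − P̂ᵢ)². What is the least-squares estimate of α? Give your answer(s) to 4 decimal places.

α = -2.9513

Setting ∂/∂α … = 0 gives: 306·α + 46·β = -918;  46·α + 10·β = -139.
(Σwᵢ·h·h = 306, Σwᵢ·h = 46, Σwᵢ·1 = 10, Σwᵢ·h·P = -918, Σwᵢ·P = -139.)
Eliminating β: 10·(row 1) − 46·(row 2) gives 944·α = 10·(-918) − 46·(-139) = -2786, so α = -1393/472.
Then β = ((-139) − 46·(-1393/472))/10 = -153/472.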